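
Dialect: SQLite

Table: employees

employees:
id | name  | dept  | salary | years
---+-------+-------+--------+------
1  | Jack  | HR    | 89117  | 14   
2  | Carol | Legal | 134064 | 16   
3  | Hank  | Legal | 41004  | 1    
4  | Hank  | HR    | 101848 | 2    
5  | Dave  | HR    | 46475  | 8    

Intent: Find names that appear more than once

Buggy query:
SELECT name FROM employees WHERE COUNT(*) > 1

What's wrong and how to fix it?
Bug: WHERE can't reference COUNT(*); aggregates are computed after WHERE

Fix: Group first, then use HAVING for the count condition

Corrected query:
SELECT name FROM employees GROUP BY name HAVING COUNT(*) > 1

Result:
name
----
Hank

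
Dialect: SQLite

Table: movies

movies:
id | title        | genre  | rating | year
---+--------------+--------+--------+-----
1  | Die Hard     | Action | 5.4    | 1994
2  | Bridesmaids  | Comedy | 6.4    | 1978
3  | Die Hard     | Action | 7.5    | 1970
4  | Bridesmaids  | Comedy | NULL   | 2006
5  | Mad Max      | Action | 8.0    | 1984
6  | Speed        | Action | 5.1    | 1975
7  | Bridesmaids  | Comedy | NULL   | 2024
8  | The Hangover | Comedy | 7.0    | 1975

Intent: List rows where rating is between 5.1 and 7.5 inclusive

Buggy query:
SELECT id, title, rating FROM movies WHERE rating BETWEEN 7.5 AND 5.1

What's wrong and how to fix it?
Bug: BETWEEN expects the lower bound first; with 7.5 AND 5.1 the range is empty

Fix: Write BETWEEN 5.1 AND 7.5

Corrected query:
SELECT id, title, rating FROM movies WHERE rating BETWEEN 5.1 AND 7.5

Result:
id | title        | rating
---+--------------+-------
1  | Die Hard     | 5.4   
2  | Bridesmaids  | 6.4   
3  | Die Hard     | 7.5   
6  | Speed        | 5.1   
8  | The Hangover | 7     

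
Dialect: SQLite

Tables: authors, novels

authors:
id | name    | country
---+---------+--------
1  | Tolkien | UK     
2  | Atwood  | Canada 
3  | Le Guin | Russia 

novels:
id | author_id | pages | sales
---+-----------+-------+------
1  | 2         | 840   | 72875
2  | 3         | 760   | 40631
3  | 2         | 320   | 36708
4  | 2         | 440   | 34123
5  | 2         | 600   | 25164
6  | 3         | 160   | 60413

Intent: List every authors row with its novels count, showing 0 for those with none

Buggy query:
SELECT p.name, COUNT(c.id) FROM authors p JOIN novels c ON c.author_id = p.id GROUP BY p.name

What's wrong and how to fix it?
Bug: INNER JOIN drops authors rows that have no matching novels rows

Fix: Switch to LEFT JOIN to retain unmatched parent rows

Corrected query:
SELECT p.name, COUNT(c.id) FROM authors p LEFT JOIN novels c ON c.author_id = p.id GROUP BY p.name

Result:
name    | COUNT(c.id)
--------+------------
Atwood  | 4          
Le Guin | 2          
Tolkien | 0          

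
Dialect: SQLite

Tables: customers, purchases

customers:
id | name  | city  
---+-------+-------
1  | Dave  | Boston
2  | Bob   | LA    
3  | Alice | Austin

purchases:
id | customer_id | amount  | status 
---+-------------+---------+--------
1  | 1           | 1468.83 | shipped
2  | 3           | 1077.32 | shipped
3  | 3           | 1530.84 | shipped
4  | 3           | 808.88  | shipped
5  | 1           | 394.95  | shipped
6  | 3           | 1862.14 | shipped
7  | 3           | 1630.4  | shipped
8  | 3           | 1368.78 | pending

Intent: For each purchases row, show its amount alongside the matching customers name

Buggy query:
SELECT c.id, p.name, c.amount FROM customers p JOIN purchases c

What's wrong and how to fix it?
Bug: Missing join condition: each purchases row is matched to all customers rows instead of just its own

Fix: Specify the join condition linking the foreign key to the parent id

Corrected query:
SELECT c.id, p.name, c.amount FROM customers p JOIN purchases c ON c.customer_id = p.id

Result:
id | name  | amount 
---+-------+--------
1  | Dave  | 1468.83
2  | Alice | 1077.32
3  | Alice | 1530.84
4  | Alice | 808.88 
5  | Dave  | 394.95 
6  | Alice | 1862.14
7  | Alice | 1630.4 
8  | Alice | 1368.78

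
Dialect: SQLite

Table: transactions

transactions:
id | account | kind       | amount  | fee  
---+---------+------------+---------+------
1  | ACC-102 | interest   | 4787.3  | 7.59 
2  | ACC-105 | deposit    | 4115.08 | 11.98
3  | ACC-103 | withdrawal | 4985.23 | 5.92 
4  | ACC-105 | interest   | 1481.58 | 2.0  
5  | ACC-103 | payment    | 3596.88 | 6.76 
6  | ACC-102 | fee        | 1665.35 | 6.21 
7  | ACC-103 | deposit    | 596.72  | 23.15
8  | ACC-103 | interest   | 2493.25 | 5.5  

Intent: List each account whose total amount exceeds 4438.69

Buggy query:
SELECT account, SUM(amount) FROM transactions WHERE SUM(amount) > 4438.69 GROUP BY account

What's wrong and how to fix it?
Bug: SUM(amount) is an aggregate, but WHERE filters rows before aggregation

Fix: Use HAVING (which filters groups after aggregation) instead of WHERE

Corrected query:
SELECT account, SUM(amount) FROM transactions GROUP BY account HAVING SUM(amount) > 4438.69

Result:
account | SUM(amount)
--------+------------
ACC-102 | 6452.65    
ACC-103 | 11672.08   
ACC-105 | 5596.66    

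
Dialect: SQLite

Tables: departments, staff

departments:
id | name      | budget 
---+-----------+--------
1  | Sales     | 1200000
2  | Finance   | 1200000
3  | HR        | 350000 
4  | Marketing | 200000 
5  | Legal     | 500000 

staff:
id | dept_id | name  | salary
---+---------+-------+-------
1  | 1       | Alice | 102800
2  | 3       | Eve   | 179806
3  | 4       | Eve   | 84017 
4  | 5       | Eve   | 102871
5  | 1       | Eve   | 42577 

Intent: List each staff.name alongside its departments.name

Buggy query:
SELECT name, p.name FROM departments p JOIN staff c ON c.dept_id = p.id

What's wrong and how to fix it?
Bug: Both tables have a 'name' column; the unqualified reference is ambiguous

Fix: Qualify the column with its table alias (c.name)

Corrected query:
SELECT c.name, p.name FROM departments p JOIN staff c ON c.dept_id = p.id

Result:
name  | name     
------+----------
Alice | Sales    
Eve   | HR       
Eve   | Marketing
Eve   | Legal    
Eve   | Sales    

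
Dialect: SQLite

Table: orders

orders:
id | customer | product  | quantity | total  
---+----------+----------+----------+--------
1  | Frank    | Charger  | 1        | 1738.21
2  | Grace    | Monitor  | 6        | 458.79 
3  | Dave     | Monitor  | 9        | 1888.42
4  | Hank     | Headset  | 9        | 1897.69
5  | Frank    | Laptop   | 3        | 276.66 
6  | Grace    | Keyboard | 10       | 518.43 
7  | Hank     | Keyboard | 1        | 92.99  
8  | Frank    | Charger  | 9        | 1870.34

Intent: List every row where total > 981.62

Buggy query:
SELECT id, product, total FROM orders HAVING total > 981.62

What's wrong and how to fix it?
Bug: This is a non-aggregate query (no GROUP BY, no aggregates), so in SQLite the HAVING clause is invalid here; a row-level condition belongs in WHERE

Fix: Replace HAVING with WHERE since the condition applies to individual rows

Corrected query:
SELECT id, product, total FROM orders WHERE total > 981.62

Result:
id | product | total  
---+---------+--------
1  | Charger | 1738.21
3  | Monitor | 1888.42
4  | Headset | 1897.69
8  | Charger | 1870.34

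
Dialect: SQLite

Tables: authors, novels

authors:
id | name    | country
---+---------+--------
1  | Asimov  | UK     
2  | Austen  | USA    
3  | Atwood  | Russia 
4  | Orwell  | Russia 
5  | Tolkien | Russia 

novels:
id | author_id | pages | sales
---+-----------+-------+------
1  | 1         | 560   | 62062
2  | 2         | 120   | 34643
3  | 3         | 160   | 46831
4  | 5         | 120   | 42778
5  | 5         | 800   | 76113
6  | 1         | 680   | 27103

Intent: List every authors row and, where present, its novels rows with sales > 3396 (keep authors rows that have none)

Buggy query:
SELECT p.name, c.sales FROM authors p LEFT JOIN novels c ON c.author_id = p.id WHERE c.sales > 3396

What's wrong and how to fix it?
Bug: Filtering c.sales in WHERE discards the NULL rows produced by LEFT JOIN, turning it into an inner join

Fix: Put 'c.sales > 3396' in the JOIN's ON clause instead of WHERE

Corrected query:
SELECT p.name, c.sales FROM authors p LEFT JOIN novels c ON c.author_id = p.id AND c.sales > 3396

Result:
name    | sales
--------+------
Asimov  | 27103
Asimov  | 62062
Austen  | 34643
Atwood  | 46831
Orwell  | NULL 
Tolkien | 42778
Tolkien | 76113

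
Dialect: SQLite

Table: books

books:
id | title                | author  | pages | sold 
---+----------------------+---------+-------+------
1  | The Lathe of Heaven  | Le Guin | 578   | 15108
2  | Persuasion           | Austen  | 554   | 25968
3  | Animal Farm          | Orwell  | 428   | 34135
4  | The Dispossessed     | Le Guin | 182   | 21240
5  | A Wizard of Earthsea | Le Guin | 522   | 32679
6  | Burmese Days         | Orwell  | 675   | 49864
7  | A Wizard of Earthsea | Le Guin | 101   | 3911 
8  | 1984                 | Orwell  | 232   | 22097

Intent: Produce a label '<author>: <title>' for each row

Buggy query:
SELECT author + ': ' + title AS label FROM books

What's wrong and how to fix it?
Bug: SQLite uses || for string concatenation; + coerces text to numbers (yielding 0)

Fix: Replace + with || to concatenate text

Corrected query:
SELECT author || ': ' || title AS label FROM books

Result:
label                        
-----------------------------
Le Guin: The Lathe of Heaven 
Austen: Persuasion           
Orwell: Animal Farm          
Le Guin: The Dispossessed    
Le Guin: A Wizard of Earthsea
Orwell: Burmese Days         
Le Guin: A Wizard of Earthsea
Orwell: 1984                 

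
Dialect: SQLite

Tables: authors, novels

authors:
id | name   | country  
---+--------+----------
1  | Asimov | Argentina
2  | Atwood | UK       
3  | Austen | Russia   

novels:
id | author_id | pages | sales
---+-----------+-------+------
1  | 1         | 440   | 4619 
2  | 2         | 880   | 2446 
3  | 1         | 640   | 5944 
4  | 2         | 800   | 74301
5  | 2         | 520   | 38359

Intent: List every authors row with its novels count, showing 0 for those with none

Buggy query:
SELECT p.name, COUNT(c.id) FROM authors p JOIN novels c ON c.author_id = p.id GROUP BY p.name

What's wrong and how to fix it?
Bug: An inner join excludes parents with zero children

Fix: Switch to LEFT JOIN to retain unmatched parent rows

Corrected query:
SELECT p.name, COUNT(c.id) FROM authors p LEFT JOIN novels c ON c.author_id = p.id GROUP BY p.name

Result:
name   | COUNT(c.id)
-------+------------
Asimov | 2          
Atwood | 3          
Austen | 0          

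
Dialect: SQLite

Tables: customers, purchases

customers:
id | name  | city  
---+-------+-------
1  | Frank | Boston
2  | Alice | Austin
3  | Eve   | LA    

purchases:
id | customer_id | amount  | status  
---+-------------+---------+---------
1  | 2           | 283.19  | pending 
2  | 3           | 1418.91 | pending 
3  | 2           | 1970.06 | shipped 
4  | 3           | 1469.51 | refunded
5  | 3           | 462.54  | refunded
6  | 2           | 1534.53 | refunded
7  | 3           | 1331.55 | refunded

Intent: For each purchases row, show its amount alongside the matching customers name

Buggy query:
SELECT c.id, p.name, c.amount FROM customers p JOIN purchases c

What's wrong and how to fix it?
Bug: Missing join condition: each purchases row is matched to all customers rows instead of just its own

Fix: Add ON c.customer_id = p.id to the JOIN

Corrected query:
SELECT c.id, p.name, c.amount FROM customers p JOIN purchases c ON c.customer_id = p.id

Result:
id | name  | amount 
---+-------+--------
1  | Alice | 283.19 
2  | Eve   | 1418.91
3  | Alice | 1970.06
4  | Eve   | 1469.51
5  | Eve   | 462.54 
6  | Alice | 1534.53
7  | Eve   | 1331.55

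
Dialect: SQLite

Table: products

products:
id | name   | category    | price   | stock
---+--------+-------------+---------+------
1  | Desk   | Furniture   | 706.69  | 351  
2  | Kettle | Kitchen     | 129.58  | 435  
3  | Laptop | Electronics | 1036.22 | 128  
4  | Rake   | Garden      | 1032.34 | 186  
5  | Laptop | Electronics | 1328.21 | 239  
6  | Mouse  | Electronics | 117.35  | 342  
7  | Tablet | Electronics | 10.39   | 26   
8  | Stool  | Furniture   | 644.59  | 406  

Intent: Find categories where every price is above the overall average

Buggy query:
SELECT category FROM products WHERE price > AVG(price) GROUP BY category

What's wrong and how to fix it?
Bug: WHERE evaluates per row before aggregation, so AVG() is unavailable

Fix: Use a subquery for AVG and a HAVING MIN(...) filter so the condition holds for every row in the group

Corrected query:
SELECT category FROM products GROUP BY category HAVING MIN(price) > (SELECT AVG(price) FROM products)

Result:
category 
---------
Furniture
Garden   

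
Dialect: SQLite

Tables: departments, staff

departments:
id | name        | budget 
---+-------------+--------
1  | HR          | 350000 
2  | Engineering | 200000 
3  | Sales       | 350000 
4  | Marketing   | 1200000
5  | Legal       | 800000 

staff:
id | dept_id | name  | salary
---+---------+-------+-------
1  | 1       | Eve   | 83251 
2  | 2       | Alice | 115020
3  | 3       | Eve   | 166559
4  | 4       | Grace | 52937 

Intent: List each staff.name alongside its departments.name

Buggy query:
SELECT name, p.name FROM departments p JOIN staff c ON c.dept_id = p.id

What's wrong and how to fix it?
Bug: 'name' exists in both joined tables, so the database can't tell which one is meant

Fix: Qualify the column with its table alias (c.name)

Corrected query:
SELECT c.name, p.name FROM departments p JOIN staff c ON c.dept_id = p.id

Result:
name  | name       
------+------------
Eve   | HR         
Alice | Engineering
Eve   | Sales      
Grace | Marketing  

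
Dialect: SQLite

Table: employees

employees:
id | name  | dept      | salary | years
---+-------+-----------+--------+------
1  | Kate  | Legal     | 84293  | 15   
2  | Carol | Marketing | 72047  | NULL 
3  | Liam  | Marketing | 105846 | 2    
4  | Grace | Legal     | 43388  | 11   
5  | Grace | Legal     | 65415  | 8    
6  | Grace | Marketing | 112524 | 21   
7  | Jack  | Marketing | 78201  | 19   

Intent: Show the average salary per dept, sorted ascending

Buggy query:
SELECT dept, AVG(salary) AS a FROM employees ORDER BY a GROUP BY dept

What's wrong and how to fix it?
Bug: ORDER BY appears before GROUP BY; SQL clause order requires GROUP BY first

Fix: Reorder: SELECT … FROM … GROUP BY … ORDER BY …

Corrected query:
SELECT dept, AVG(salary) AS a FROM employees GROUP BY dept ORDER BY a

Result:
dept      | a           
----------+-------------
Legal     | 64365.333333
Marketing | 92154.5     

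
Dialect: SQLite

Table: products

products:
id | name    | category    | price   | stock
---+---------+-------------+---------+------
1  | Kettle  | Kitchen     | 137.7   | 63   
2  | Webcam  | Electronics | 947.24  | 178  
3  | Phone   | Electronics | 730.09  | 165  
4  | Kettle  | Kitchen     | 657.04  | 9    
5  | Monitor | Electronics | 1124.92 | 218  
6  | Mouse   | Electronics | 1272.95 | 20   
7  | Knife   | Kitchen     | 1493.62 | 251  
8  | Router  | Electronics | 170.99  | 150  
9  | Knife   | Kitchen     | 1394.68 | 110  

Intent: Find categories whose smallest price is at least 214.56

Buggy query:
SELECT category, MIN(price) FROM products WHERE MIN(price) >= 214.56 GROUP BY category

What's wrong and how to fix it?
Bug: Aggregates like MIN are computed per group after WHERE runs

Fix: Replace WHERE with HAVING after the GROUP BY

Corrected query:
SELECT category, MIN(price) FROM products GROUP BY category HAVING MIN(price) >= 214.56

Result:
(no rows)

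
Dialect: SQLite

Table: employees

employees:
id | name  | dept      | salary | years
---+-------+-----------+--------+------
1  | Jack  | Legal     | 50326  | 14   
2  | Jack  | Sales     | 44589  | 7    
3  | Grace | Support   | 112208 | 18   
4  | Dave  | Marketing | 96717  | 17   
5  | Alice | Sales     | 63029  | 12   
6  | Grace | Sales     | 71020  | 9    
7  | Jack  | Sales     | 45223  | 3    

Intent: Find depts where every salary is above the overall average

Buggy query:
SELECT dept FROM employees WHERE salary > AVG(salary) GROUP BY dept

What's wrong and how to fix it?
Bug: WHERE evaluates per row before aggregation, so AVG() is unavailable

Fix: Compute the overall average in a scalar subquery and compare each group's MIN against it in HAVING

Corrected query:
SELECT dept FROM employees GROUP BY dept HAVING MIN(salary) > (SELECT AVG(salary) FROM employees)

Result:
dept     
---------
Marketing
Support  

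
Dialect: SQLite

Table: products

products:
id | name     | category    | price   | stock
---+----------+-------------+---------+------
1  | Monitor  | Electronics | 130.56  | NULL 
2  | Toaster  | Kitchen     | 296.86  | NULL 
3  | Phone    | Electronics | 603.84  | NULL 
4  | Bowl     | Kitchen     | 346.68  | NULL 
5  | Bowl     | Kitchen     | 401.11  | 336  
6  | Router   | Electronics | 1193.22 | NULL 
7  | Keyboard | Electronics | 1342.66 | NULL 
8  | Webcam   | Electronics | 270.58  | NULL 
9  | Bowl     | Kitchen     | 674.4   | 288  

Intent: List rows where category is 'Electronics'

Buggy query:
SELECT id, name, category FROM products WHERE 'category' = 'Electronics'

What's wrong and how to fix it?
Bug: 'category' in single quotes is a string literal, not the column; the comparison is literal-vs-literal and never true

Fix: Remove the quotes around the column name (or use double quotes for an identifier)

Corrected query:
SELECT id, name, category FROM products WHERE category = 'Electronics'

Result:
id | name     | category   
---+----------+------------
1  | Monitor  | Electronics
3  | Phone    | Electronics
6  | Router   | Electronics
7  | Keyboard | Electronics
8  | Webcam   | Electronics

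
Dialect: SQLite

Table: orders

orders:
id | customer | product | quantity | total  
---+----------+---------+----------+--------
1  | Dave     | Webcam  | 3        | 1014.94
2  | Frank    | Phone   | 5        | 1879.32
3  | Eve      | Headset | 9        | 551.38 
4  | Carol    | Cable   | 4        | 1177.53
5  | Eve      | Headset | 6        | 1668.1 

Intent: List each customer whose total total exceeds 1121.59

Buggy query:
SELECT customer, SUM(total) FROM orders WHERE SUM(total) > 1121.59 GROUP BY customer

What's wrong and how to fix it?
Bug: SUM(total) is an aggregate, but WHERE filters rows before aggregation

Fix: Use HAVING (which filters groups after aggregation) instead of WHERE

Corrected query:
SELECT customer, SUM(total) FROM orders GROUP BY customer HAVING SUM(total) > 1121.59

Result:
customer | SUM(total)
---------+-----------
Carol    | 1177.53   
Eve      | 2219.48   
Frank    | 1879.32   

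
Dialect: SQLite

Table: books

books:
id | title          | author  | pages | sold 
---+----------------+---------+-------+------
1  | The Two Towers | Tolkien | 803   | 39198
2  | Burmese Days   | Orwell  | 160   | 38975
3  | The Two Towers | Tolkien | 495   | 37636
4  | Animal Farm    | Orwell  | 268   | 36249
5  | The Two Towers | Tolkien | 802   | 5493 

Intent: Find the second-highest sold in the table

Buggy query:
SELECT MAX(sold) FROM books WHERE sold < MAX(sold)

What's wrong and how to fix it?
Bug: The inner MAX is an aggregate inside WHERE, which is not allowed

Fix: Put the inner MAX in a scalar subquery

Corrected query:
SELECT MAX(sold) FROM books WHERE sold < (SELECT MAX(sold) FROM books)

Result:
MAX(sold)
---------
38975    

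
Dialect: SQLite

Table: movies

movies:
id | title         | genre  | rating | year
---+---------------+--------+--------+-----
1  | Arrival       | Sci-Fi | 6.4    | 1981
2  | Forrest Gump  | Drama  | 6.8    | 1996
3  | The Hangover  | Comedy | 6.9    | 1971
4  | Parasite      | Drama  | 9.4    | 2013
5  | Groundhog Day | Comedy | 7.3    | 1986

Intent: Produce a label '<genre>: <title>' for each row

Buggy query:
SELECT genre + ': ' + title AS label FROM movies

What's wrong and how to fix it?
Bug: SQLite uses || for string concatenation; + coerces text to numbers (yielding 0)

Fix: Use the || operator for string concatenation

Corrected query:
SELECT genre || ': ' || title AS label FROM movies

Result:
label                
---------------------
Sci-Fi: Arrival      
Drama: Forrest Gump  
Comedy: The Hangover 
Drama: Parasite      
Comedy: Groundhog Day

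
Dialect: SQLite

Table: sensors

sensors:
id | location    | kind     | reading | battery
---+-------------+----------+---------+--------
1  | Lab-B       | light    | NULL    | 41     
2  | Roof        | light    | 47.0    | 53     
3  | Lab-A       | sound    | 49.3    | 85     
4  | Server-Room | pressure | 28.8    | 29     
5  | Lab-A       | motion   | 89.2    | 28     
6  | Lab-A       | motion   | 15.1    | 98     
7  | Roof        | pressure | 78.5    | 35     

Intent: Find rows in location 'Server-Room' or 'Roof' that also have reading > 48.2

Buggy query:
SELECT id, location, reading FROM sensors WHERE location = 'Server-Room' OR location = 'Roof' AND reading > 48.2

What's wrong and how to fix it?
Bug: AND binds tighter than OR, so this parses as location = 'Server-Room' OR (location = 'Roof' AND reading > 48.2)

Fix: Group the OR with parentheses (or use IN), then AND the threshold

Corrected query:
SELECT id, location, reading FROM sensors WHERE (location = 'Server-Room' OR location = 'Roof') AND reading > 48.2

Result:
id | location | reading
---+----------+--------
7  | Roof     | 78.5   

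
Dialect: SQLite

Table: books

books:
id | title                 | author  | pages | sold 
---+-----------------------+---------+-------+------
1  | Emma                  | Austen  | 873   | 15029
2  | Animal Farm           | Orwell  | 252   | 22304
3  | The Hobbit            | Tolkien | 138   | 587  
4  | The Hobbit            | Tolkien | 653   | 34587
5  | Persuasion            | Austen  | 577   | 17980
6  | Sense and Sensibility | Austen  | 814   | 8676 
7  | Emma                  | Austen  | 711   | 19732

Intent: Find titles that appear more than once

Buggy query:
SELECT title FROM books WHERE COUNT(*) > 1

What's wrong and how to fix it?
Bug: COUNT(*) is an aggregate and cannot be used in WHERE

Fix: Group first, then use HAVING for the count condition

Corrected query:
SELECT title FROM books GROUP BY title HAVING COUNT(*) > 1

Result:
title     
----------
Emma      
The Hobbit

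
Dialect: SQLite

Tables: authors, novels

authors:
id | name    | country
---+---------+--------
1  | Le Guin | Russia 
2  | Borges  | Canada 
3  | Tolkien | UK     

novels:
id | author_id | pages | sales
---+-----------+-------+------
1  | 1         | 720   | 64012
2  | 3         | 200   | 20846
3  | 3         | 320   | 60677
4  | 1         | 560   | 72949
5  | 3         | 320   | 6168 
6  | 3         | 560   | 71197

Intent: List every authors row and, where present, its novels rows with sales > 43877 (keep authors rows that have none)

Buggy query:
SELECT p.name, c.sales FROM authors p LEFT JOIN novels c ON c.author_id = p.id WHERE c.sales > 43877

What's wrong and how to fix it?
Bug: Filtering c.sales in WHERE discards the NULL rows produced by LEFT JOIN, turning it into an inner join

Fix: Put 'c.sales > 43877' in the JOIN's ON clause instead of WHERE

Corrected query:
SELECT p.name, c.sales FROM authors p LEFT JOIN novels c ON c.author_id = p.id AND c.sales > 43877

Result:
name    | sales
--------+------
Le Guin | 64012
Le Guin | 72949
Borges  | NULL 
Tolkien | 60677
Tolkien | 71197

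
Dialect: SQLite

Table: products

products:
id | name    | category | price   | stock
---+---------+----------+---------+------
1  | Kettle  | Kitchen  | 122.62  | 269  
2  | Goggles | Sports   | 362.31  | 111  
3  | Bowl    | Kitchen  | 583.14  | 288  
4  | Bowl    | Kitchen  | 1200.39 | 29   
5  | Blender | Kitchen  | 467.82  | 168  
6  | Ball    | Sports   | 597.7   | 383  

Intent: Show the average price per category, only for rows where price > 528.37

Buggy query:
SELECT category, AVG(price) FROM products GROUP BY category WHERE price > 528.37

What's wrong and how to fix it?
Bug: Row-level WHERE must come before GROUP BY in the clause order

Fix: Place WHERE between FROM and GROUP BY

Corrected query:
SELECT category, AVG(price) FROM products WHERE price > 528.37 GROUP BY category

Result:
category | AVG(price)
---------+-----------
Kitchen  | 891.765   
Sports   | 597.7     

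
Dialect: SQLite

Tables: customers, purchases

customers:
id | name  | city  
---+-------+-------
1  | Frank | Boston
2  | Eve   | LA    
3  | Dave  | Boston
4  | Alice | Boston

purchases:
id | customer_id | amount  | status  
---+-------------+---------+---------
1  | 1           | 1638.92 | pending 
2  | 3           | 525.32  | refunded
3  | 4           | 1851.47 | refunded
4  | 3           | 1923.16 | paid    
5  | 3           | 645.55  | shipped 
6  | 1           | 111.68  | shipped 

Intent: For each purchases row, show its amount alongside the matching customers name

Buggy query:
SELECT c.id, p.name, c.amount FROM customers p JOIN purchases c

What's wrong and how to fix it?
Bug: Missing join condition: each purchases row is matched to all customers rows instead of just its own

Fix: Specify the join condition linking the foreign key to the parent id

Corrected query:
SELECT c.id, p.name, c.amount FROM customers p JOIN purchases c ON c.customer_id = p.id

Result:
id | name  | amount 
---+-------+--------
1  | Frank | 1638.92
2  | Dave  | 525.32 
3  | Alice | 1851.47
4  | Dave  | 1923.16
5  | Dave  | 645.55 
6  | Frank | 111.68 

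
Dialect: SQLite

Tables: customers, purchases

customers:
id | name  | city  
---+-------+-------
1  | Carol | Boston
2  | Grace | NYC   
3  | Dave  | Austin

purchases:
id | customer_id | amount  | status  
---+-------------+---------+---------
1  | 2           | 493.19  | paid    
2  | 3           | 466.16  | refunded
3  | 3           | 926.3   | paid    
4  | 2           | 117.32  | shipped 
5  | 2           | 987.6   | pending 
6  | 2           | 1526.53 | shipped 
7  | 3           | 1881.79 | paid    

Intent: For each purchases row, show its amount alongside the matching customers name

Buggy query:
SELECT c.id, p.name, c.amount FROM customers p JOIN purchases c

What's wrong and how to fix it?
Bug: JOIN with no ON clause produces a cartesian product; every purchases row pairs with every customers row

Fix: Add ON c.customer_id = p.id to the JOIN

Corrected query:
SELECT c.id, p.name, c.amount FROM customers p JOIN purchases c ON c.customer_id = p.id

Result:
id | name  | amount 
---+-------+--------
1  | Grace | 493.19 
2  | Dave  | 466.16 
3  | Dave  | 926.3  
4  | Grace | 117.32 
5  | Grace | 987.6  
6  | Grace | 1526.53
7  | Dave  | 1881.79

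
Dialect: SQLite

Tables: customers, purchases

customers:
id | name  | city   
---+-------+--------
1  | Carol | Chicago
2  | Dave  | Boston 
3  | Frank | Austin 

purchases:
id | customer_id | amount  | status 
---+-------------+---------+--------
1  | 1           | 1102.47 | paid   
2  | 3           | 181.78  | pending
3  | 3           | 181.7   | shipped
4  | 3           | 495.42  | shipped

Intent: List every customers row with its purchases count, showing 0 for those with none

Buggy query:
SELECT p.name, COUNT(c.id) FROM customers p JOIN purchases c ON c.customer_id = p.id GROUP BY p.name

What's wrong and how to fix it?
Bug: INNER JOIN drops customers rows that have no matching purchases rows

Fix: Switch to LEFT JOIN to retain unmatched parent rows

Corrected query:
SELECT p.name, COUNT(c.id) FROM customers p LEFT JOIN purchases c ON c.customer_id = p.id GROUP BY p.name

Result:
name  | COUNT(c.id)
------+------------
Carol | 1          
Dave  | 0          
Frank | 3          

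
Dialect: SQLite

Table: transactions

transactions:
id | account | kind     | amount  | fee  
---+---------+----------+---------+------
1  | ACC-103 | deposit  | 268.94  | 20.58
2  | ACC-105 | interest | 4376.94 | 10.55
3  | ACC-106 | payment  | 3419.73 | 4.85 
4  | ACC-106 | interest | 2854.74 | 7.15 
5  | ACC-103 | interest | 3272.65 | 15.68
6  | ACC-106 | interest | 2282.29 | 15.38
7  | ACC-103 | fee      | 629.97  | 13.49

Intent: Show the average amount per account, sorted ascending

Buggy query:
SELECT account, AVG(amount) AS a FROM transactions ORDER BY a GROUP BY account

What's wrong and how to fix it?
Bug: ORDER BY appears before GROUP BY; SQL clause order requires GROUP BY first

Fix: Move ORDER BY to the end, after GROUP BY

Corrected query:
SELECT account, AVG(amount) AS a FROM transactions GROUP BY account ORDER BY a

Result:
account | a          
--------+------------
ACC-103 | 1390.52    
ACC-106 | 2852.253333
ACC-105 | 4376.94    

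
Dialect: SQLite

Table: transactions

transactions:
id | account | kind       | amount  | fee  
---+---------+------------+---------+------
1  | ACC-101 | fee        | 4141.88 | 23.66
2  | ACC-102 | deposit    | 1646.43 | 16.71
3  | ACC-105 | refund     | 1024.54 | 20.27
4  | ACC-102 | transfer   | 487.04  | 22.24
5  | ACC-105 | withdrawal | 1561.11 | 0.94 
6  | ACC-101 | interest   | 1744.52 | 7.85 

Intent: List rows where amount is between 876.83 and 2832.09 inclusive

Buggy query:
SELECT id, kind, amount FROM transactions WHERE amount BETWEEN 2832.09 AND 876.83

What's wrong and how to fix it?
Bug: BETWEEN expects the lower bound first; with 2832.09 AND 876.83 the range is empty

Fix: Write BETWEEN 876.83 AND 2832.09

Corrected query:
SELECT id, kind, amount FROM transactions WHERE amount BETWEEN 876.83 AND 2832.09

Result:
id | kind       | amount 
---+------------+--------
2  | deposit    | 1646.43
3  | refund     | 1024.54
5  | withdrawal | 1561.11
6  | interest   | 1744.52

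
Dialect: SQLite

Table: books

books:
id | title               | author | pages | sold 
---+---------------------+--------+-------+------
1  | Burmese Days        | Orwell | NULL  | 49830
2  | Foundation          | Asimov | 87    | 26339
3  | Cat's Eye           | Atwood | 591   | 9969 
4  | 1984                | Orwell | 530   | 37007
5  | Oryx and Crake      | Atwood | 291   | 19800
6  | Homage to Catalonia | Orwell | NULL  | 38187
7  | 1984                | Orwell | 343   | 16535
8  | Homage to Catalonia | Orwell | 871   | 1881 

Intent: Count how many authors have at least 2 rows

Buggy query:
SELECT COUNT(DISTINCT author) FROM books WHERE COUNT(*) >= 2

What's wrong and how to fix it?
Bug: COUNT(*) cannot appear in WHERE; the per-group count doesn't exist yet

Fix: Group first with HAVING COUNT(*) >= 2, then COUNT the resulting groups

Corrected query:
SELECT COUNT(*) FROM (SELECT author FROM books GROUP BY author HAVING COUNT(*) >= 2)

Result:
COUNT(*)
--------
2       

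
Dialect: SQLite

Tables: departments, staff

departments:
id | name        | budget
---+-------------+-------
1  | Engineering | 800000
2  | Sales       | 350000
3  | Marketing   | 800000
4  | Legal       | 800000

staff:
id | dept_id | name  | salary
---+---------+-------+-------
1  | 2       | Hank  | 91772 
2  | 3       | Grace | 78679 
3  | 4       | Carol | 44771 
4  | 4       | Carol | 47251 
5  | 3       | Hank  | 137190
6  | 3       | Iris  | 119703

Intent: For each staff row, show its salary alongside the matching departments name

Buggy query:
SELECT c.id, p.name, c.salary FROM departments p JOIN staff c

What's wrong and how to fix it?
Bug: JOIN with no ON clause produces a cartesian product; every staff row pairs with every departments row

Fix: Add ON c.dept_id = p.id to the JOIN

Corrected query:
SELECT c.id, p.name, c.salary FROM departments p JOIN staff c ON c.dept_id = p.id

Result:
id | name      | salary
---+-----------+-------
1  | Sales     | 91772 
2  | Marketing | 78679 
3  | Legal     | 44771 
4  | Legal     | 47251 
5  | Marketing | 137190
6  | Marketing | 119703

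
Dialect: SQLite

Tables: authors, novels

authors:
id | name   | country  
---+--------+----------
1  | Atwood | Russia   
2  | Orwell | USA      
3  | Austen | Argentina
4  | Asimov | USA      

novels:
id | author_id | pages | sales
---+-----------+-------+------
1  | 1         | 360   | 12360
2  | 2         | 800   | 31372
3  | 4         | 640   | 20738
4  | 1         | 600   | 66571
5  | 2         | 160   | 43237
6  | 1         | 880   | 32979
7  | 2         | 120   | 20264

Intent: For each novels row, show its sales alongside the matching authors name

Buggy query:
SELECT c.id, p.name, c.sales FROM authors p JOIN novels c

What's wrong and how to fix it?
Bug: Missing join condition: each novels row is matched to all authors rows instead of just its own

Fix: Specify the join condition linking the foreign key to the parent id

Corrected query:
SELECT c.id, p.name, c.sales FROM authors p JOIN novels c ON c.author_id = p.id

Result:
id | name   | sales
---+--------+------
1  | Atwood | 12360
2  | Orwell | 31372
3  | Asimov | 20738
4  | Atwood | 66571
5  | Orwell | 43237
6  | Atwood | 32979
7  | Orwell | 20264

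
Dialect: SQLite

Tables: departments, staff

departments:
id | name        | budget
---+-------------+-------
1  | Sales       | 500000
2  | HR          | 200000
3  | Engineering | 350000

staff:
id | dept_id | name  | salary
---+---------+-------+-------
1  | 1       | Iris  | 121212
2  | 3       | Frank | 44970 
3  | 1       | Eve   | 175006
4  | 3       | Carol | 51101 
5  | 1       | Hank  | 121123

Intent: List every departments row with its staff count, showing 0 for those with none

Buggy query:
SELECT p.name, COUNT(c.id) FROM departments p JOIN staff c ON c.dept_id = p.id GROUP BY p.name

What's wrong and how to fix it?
Bug: An inner join excludes parents with zero children

Fix: Switch to LEFT JOIN to retain unmatched parent rows

Corrected query:
SELECT p.name, COUNT(c.id) FROM departments p LEFT JOIN staff c ON c.dept_id = p.id GROUP BY p.name

Result:
name        | COUNT(c.id)
------------+------------
Engineering | 2          
HR          | 0          
Sales       | 3          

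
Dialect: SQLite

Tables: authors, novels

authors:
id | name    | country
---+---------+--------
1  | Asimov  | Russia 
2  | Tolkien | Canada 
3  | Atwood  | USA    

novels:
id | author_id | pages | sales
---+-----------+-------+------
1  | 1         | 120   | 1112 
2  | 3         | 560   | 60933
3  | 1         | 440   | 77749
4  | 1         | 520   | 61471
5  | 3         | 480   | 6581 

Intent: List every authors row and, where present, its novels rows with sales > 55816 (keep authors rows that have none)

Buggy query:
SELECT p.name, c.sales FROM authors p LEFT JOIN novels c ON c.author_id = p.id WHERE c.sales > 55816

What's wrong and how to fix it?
Bug: Filtering c.sales in WHERE discards the NULL rows produced by LEFT JOIN, turning it into an inner join

Fix: Put 'c.sales > 55816' in the JOIN's ON clause instead of WHERE

Corrected query:
SELECT p.name, c.sales FROM authors p LEFT JOIN novels c ON c.author_id = p.id AND c.sales > 55816

Result:
name    | sales
--------+------
Asimov  | 61471
Asimov  | 77749
Tolkien | NULL 
Atwood  | 60933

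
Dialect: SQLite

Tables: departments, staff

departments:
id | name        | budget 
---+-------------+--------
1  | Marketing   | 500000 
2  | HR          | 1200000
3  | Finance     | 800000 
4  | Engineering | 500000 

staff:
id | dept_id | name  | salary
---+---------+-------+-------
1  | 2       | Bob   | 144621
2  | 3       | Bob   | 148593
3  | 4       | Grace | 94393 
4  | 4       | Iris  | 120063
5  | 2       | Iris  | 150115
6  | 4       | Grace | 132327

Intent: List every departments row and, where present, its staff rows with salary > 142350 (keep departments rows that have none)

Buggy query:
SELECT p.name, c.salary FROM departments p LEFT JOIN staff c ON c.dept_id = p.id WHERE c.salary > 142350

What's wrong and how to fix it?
Bug: Filtering c.salary in WHERE discards the NULL rows produced by LEFT JOIN, turning it into an inner join

Fix: Put 'c.salary > 142350' in the JOIN's ON clause instead of WHERE

Corrected query:
SELECT p.name, c.salary FROM departments p LEFT JOIN staff c ON c.dept_id = p.id AND c.salary > 142350

Result:
name        | salary
------------+-------
Marketing   | NULL  
HR          | 144621
HR          | 150115
Finance     | 148593
Engineering | NULL  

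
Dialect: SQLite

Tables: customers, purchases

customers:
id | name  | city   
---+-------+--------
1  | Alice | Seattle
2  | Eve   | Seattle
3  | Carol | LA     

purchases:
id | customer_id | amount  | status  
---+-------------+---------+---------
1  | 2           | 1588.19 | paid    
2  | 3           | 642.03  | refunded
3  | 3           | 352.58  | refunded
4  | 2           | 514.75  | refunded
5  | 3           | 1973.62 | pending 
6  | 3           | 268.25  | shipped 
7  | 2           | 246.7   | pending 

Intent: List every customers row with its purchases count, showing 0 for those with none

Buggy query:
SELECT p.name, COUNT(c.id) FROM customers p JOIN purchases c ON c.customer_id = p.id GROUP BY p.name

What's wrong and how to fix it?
Bug: An inner join excludes parents with zero children

Fix: Use LEFT JOIN so parents without children still appear (COUNT(c.id) gives 0)

Corrected query:
SELECT p.name, COUNT(c.id) FROM customers p LEFT JOIN purchases c ON c.customer_id = p.id GROUP BY p.name

Result:
name  | COUNT(c.id)
------+------------
Alice | 0          
Carol | 4          
Eve   | 3          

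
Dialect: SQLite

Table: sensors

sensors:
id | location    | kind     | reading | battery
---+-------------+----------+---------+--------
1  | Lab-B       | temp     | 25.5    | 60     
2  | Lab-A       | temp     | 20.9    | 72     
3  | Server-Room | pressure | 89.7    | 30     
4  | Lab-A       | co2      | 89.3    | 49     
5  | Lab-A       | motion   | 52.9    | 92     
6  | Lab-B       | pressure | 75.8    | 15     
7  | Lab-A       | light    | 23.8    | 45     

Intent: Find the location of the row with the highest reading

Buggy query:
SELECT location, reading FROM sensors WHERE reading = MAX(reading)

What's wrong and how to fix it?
Bug: MAX(reading) is an aggregate and cannot be used directly in WHERE

Fix: Wrap MAX in a scalar subquery so WHERE compares against a single value

Corrected query:
SELECT location, reading FROM sensors WHERE reading = (SELECT MAX(reading) FROM sensors)

Result:
location    | reading
------------+--------
Server-Room | 89.7   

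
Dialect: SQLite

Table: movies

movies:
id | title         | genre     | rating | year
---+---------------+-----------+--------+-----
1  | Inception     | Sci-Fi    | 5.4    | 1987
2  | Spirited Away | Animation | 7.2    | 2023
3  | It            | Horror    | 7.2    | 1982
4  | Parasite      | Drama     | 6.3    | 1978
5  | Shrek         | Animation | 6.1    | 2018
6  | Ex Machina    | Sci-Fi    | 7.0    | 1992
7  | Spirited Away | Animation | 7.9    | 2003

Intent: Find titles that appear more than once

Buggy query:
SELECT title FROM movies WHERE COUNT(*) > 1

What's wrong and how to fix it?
Bug: WHERE can't reference COUNT(*); aggregates are computed after WHERE

Fix: Group first, then use HAVING for the count condition

Corrected query:
SELECT title FROM movies GROUP BY title HAVING COUNT(*) > 1

Result:
title        
-------------
Spirited Away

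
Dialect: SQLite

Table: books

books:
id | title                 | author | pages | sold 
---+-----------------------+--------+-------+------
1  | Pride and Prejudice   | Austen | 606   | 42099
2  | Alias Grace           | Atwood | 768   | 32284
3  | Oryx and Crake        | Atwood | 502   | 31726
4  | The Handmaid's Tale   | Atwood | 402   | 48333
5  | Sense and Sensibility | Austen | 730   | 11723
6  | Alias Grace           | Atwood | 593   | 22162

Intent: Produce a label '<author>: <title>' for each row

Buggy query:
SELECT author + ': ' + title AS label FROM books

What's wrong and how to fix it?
Bug: SQLite uses || for string concatenation; + coerces text to numbers (yielding 0)

Fix: Replace + with || to concatenate text

Corrected query:
SELECT author || ': ' || title AS label FROM books

Result:
label                        
-----------------------------
Austen: Pride and Prejudice  
Atwood: Alias Grace          
Atwood: Oryx and Crake       
Atwood: The Handmaid's Tale  
Austen: Sense and Sensibility
Atwood: Alias Grace          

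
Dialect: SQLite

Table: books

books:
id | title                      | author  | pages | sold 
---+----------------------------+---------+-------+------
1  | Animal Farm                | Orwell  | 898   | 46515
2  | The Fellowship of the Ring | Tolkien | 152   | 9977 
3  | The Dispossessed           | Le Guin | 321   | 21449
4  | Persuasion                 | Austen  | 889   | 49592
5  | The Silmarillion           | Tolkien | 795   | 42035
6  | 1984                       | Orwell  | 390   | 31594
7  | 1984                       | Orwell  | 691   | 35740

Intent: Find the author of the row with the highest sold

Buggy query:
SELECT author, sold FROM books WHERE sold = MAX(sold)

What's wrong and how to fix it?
Bug: WHERE is evaluated per row; an aggregate over the whole table isn't defined there

Fix: Use a subquery: WHERE sold = (SELECT MAX(sold) FROM books)

Corrected query:
SELECT author, sold FROM books WHERE sold = (SELECT MAX(sold) FROM books)

Result:
author | sold 
-------+------
Austen | 49592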